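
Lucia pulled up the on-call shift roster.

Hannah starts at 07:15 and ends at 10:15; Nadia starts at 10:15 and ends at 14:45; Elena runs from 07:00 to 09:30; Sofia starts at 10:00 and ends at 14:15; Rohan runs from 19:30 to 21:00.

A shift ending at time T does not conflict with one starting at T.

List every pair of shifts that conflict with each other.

Elena & Hannah, Hannah & Sofia, Nadia & Sofia

Sorted by start: Elena, Hannah, Sofia, Nadia, Rohan.
Hannah starts before Elena ends → Elena and Hannah overlap.
Sofia starts after Elena ends, so Elena has no further overlaps.
Sofia starts before Hannah ends → Hannah and Sofia overlap.
Nadia starts exactly when Hannah ends (back-to-back, no overlap), so Hannah has no further overlaps.
Nadia starts before Sofia ends → Sofia and Nadia overlap.
Rohan starts after Sofia ends.
Rohan starts after Nadia ends.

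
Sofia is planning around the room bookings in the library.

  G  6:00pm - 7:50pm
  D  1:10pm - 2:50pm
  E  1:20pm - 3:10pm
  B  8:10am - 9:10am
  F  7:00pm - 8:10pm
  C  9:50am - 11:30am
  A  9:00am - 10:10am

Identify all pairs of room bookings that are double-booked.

Check each pair: they overlap iff neither finishes before the other starts.
Sorted by start: B, A, C, D, E, G, F.
A starts before B ends → B and A overlap.
C starts after B ends — done with B.
C starts before A ends → A and C overlap.
D starts after A ends — done with A.
D starts after C ends — done with C.
E starts before D ends → D and E overlap.
G starts after D ends — done with D.
G starts after E ends — done with E.
F starts before G ends → G and F overlap.

A & B, A & C, D & E, F & G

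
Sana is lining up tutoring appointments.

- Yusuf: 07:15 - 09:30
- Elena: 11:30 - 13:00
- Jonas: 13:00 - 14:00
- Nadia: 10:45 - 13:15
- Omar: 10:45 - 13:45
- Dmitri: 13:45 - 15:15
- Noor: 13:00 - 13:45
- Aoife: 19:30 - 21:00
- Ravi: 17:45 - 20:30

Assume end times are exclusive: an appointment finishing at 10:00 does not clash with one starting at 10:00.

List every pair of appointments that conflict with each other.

Aoife & Ravi, Dmitri & Jonas, Elena & Nadia, Elena & Omar, Jonas & Nadia, Jonas & Noor, Jonas & Omar, Nadia & Noor, Nadia & Omar, Noor & Omar

Sorted by start: Yusuf, Nadia, Omar, Elena, Jonas, Noor, Dmitri, Ravi, Aoife.
Nadia starts after Yusuf ends; Yusuf is clear from here.
Omar starts before Nadia ends → Nadia and Omar overlap.
Elena starts before Nadia ends → Nadia and Elena overlap.
Jonas starts before Nadia ends → Nadia and Jonas overlap.
Noor starts before Nadia ends → Nadia and Noor overlap.
Dmitri starts after Nadia ends; Nadia is clear from here.
Elena starts before Omar ends → Omar and Elena overlap.
Jonas starts before Omar ends → Omar and Jonas overlap.
Noor starts before Omar ends → Omar and Noor overlap.
Dmitri starts exactly when Omar ends (back-to-back, no overlap); Omar is clear from here.
Jonas starts exactly when Elena ends (back-to-back, no overlap); Elena is clear from here.
Noor starts before Jonas ends → Jonas and Noor overlap.
Dmitri starts before Jonas ends → Jonas and Dmitri overlap.
Ravi starts after Jonas ends; Jonas is clear from here.
Dmitri starts exactly when Noor ends (back-to-back, no overlap); Noor is clear from here.
Ravi starts after Dmitri ends; Dmitri is clear from here.
Aoife starts before Ravi ends → Ravi and Aoife overlap.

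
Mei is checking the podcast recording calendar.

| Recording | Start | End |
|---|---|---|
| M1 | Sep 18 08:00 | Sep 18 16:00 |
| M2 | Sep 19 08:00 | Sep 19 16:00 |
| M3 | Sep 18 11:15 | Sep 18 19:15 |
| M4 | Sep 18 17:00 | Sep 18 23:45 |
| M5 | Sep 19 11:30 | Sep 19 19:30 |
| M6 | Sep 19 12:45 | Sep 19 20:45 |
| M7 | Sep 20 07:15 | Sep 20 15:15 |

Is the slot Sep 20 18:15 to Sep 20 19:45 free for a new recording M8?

Yes — the slot is free

M1: ends Sep 18 16:00 at or before M8 starts Sep 20 18:15 → clear.
M3: ends Sep 18 19:15 at or before M8 starts Sep 20 18:15 → clear.
M4: ends Sep 18 23:45 at or before M8 starts Sep 20 18:15 → clear.
M2: ends Sep 19 16:00 at or before M8 starts Sep 20 18:15 → clear.
M5: ends Sep 19 19:30 at or before M8 starts Sep 20 18:15 → clear.
M6: ends Sep 19 20:45 at or before M8 starts Sep 20 18:15 → clear.
M7: ends Sep 20 15:15 at or before M8 starts Sep 20 18:15 → clear.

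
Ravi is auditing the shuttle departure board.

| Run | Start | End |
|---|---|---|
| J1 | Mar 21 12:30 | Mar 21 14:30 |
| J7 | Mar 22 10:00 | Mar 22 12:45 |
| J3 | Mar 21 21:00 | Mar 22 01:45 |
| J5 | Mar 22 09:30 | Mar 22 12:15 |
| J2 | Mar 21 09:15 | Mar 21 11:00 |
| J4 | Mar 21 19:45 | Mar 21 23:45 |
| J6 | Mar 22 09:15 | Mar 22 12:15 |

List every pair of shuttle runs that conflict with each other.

Check each pair: they overlap iff neither finishes before the other starts.
Sorted by start: J2, J1, J4, J3, J6, J5, J7.
J1 starts after J2 ends; J2 is clear from here.
J4 starts after J1 ends; J1 is clear from here.
J3 starts before J4 ends → J4 and J3 overlap.
J6 starts after J4 ends; J4 is clear from here.
J6 starts after J3 ends; J3 is clear from here.
J5 starts before J6 ends → J6 and J5 overlap.
J7 starts before J6 ends → J6 and J7 overlap.
J7 starts before J5 ends → J5 and J7 overlap.

J3 & J4, J5 & J6, J5 & J7, J6 & J7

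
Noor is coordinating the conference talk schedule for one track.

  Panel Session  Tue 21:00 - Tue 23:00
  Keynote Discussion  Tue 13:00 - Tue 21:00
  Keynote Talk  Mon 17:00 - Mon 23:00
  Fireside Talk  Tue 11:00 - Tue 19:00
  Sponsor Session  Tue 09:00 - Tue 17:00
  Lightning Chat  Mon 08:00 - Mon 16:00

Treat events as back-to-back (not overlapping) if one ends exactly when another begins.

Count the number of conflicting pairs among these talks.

3

Sorted by start: Lightning Chat, Keynote Talk, Sponsor Session, Fireside Talk, Keynote Discussion, Panel Session.
Keynote Talk starts after Lightning Chat ends — done with Lightning Chat.
Sponsor Session starts after Keynote Talk ends — done with Keynote Talk.
Fireside Talk starts before Sponsor Session ends → Sponsor Session and Fireside Talk overlap.
Keynote Discussion starts before Sponsor Session ends → Sponsor Session and Keynote Discussion overlap.
Panel Session starts after Sponsor Session ends.
Keynote Discussion starts before Fireside Talk ends → Fireside Talk and Keynote Discussion overlap.
Panel Session starts after Fireside Talk ends.
Panel Session starts exactly when Keynote Discussion ends (back-to-back, no overlap).
Overlapping pairs: Fireside Talk & Keynote Discussion, Fireside Talk & Sponsor Session, Keynote Discussion & Sponsor Session — 3 in total.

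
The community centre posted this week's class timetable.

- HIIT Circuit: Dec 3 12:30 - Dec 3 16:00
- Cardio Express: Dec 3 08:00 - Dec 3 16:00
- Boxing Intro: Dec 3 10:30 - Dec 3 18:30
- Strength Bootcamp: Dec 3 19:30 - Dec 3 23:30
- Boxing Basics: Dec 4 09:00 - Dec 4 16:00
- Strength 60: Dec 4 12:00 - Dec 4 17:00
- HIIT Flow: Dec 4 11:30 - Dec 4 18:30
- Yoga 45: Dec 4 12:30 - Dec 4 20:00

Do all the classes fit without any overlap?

Sorted by start: Cardio Express, Boxing Intro, HIIT Circuit, Strength Bootcamp, Boxing Basics, HIIT Flow, Strength 60, Yoga 45.
Boxing Intro starts before Cardio Express ends → Cardio Express and Boxing Intro overlap.
That's a conflict, so the schedule is not conflict-free.

No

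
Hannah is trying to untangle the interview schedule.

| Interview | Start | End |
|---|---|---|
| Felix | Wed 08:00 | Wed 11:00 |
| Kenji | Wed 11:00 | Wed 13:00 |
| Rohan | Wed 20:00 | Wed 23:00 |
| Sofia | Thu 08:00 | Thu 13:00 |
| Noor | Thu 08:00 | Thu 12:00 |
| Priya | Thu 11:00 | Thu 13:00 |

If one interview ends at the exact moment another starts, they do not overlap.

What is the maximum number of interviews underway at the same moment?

Walk through starts and ends in time order (an end at T is processed before a start at T):
Wed 08:00 start Felix → 1
Wed 11:00 end Felix → 0
Wed 11:00 start Kenji → 1
Wed 13:00 end Kenji → 0
Wed 20:00 start Rohan → 1
Wed 23:00 end Rohan → 0
Thu 08:00 start Noor → 1
Thu 08:00 start Sofia → 2
Thu 11:00 start Priya → 3
Thu 12:00 end Noor → 2
Thu 13:00 end Priya → 1
Thu 13:00 end Sofia → 0
Peak is 3, at Thu 11:00 (Noor, Priya, Sofia).

3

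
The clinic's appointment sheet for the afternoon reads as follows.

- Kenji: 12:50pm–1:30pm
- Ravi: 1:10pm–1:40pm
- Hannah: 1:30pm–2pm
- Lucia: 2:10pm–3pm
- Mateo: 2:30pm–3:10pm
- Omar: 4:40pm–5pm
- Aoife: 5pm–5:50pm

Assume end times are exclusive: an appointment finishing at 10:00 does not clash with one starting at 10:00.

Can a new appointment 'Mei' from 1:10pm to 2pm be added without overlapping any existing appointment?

Kenji: starts 12:50pm before Mei ends 2pm, and ends 1:30pm after Mei starts 1:10pm → overlap.
Ravi: starts 1:10pm before Mei ends 2pm, and ends 1:40pm after Mei starts 1:10pm → overlap.
Hannah: starts 1:30pm before Mei ends 2pm, and ends 2pm after Mei starts 1:10pm → overlap.
Lucia: starts 2:10pm at or after Mei ends 2pm → clear.
Mateo: starts 2:30pm at or after Mei ends 2pm → clear.
Omar: starts 4:40pm at or after Mei ends 2pm → clear.
Aoife: starts 5pm at or after Mei ends 2pm → clear.
Mei overlaps Kenji, Ravi, Hannah.

No — it overlaps Hannah, Kenji, Ravi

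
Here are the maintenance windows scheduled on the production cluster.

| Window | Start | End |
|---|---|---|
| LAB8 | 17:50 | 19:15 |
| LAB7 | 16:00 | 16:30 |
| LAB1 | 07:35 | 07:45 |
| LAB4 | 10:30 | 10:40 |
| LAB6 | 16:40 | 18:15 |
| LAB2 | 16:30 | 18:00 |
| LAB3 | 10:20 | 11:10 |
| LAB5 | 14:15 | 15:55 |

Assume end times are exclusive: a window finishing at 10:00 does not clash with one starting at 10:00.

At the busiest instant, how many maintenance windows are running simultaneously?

Walk through starts and ends in time order (an end at T is processed before a start at T):
07:35 start LAB1 → 1
07:45 end LAB1 → 0
10:20 start LAB3 → 1
10:30 start LAB4 → 2
10:40 end LAB4 → 1
11:10 end LAB3 → 0
14:15 start LAB5 → 1
15:55 end LAB5 → 0
16:00 start LAB7 → 1
16:30 end LAB7 → 0
16:30 start LAB2 → 1
16:40 start LAB6 → 2
17:50 start LAB8 → 3
18:00 end LAB2 → 2
18:15 end LAB6 → 1
19:15 end LAB8 → 0
Peak is 3, at 17:50 (LAB2, LAB6, LAB8).

3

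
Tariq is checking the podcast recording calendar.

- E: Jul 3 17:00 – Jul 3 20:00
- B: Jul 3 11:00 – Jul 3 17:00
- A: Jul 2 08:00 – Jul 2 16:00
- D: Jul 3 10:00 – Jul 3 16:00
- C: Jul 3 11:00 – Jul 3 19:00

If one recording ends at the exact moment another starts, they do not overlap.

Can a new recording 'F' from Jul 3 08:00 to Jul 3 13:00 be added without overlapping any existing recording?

A: ends Jul 2 16:00 at or before F starts Jul 3 08:00 → clear.
D: starts Jul 3 10:00 before F ends Jul 3 13:00, and ends Jul 3 16:00 after F starts Jul 3 08:00 → overlap.
B: starts Jul 3 11:00 before F ends Jul 3 13:00, and ends Jul 3 17:00 after F starts Jul 3 08:00 → overlap.
C: starts Jul 3 11:00 before F ends Jul 3 13:00, and ends Jul 3 19:00 after F starts Jul 3 08:00 → overlap.
E: starts Jul 3 17:00 at or after F ends Jul 3 13:00 → clear.
F overlaps B, C, D.

No — it overlaps B, C, D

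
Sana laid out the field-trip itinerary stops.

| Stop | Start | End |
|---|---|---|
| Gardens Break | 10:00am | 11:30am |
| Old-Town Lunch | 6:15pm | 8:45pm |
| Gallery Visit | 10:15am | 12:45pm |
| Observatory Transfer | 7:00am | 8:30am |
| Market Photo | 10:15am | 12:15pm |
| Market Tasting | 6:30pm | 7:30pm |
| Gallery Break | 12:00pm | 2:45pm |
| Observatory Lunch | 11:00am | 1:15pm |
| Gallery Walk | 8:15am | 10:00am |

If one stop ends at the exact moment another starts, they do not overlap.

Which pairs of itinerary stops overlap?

Sorted by start: Observatory Transfer, Gallery Walk, Gardens Break, Gallery Visit, Market Photo, Observatory Lunch, Gallery Break, Old-Town Lunch, Market Tasting.
Gallery Walk starts before Observatory Transfer ends → Observatory Transfer and Gallery Walk overlap.
Gardens Break starts after Observatory Transfer ends; Observatory Transfer is clear from here.
Gardens Break starts exactly when Gallery Walk ends (back-to-back, no overlap); Gallery Walk is clear from here.
Gallery Visit starts before Gardens Break ends → Gardens Break and Gallery Visit overlap.
Market Photo starts before Gardens Break ends → Gardens Break and Market Photo overlap.
Observatory Lunch starts before Gardens Break ends → Gardens Break and Observatory Lunch overlap.
Gallery Break starts after Gardens Break ends; Gardens Break is clear from here.
Market Photo starts before Gallery Visit ends → Gallery Visit and Market Photo overlap.
Observatory Lunch starts before Gallery Visit ends → Gallery Visit and Observatory Lunch overlap.
Gallery Break starts before Gallery Visit ends → Gallery Visit and Gallery Break overlap.
Old-Town Lunch starts after Gallery Visit ends; Gallery Visit is clear from here.
Observatory Lunch starts before Market Photo ends → Market Photo and Observatory Lunch overlap.
Gallery Break starts before Market Photo ends → Market Photo and Gallery Break overlap.
Old-Town Lunch starts after Market Photo ends; Market Photo is clear from here.
Gallery Break starts before Observatory Lunch ends → Observatory Lunch and Gallery Break overlap.
Old-Town Lunch starts after Observatory Lunch ends; Observatory Lunch is clear from here.
Old-Town Lunch starts after Gallery Break ends; Gallery Break is clear from here.
Market Tasting starts before Old-Town Lunch ends → Old-Town Lunch and Market Tasting overlap.

Gallery Break & Gallery Visit, Gallery Break & Market Photo, Gallery Break & Observatory Lunch, Gallery Visit & Gardens Break, Gallery Visit & Market Photo, Gallery Visit & Observatory Lunch, Gallery Walk & Observatory Transfer, Gardens Break & Market Photo, Gardens Break & Observatory Lunch, Market Photo & Observatory Lunch, Market Tasting & Old-Town Lunch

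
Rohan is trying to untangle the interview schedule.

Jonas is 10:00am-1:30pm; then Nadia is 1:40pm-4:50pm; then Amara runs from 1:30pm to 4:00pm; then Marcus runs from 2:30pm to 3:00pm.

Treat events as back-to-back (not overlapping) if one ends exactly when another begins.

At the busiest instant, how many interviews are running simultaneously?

Sweep the timeline, counting +1 at each start and −1 at each end (ends before starts at a tie):
10:00am start Jonas → 1
1:30pm end Jonas → 0
1:30pm start Amara → 1
1:40pm start Nadia → 2
2:30pm start Marcus → 3
3:00pm end Marcus → 2
4:00pm end Amara → 1
4:50pm end Nadia → 0
Peak is 3, at 2:30pm (Amara, Marcus, Nadia).

3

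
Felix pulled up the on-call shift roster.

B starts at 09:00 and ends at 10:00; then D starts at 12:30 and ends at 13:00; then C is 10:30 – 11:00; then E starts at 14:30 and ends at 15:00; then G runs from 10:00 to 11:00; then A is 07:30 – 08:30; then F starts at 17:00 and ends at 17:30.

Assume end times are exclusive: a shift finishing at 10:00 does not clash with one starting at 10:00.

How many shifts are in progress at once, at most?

Sweep the timeline, counting +1 at each start and −1 at each end (ends before starts at a tie):
07:30 start A → 1
08:30 end A → 0
09:00 start B → 1
10:00 end B → 0
10:00 start G → 1
10:30 start C → 2
11:00 end C → 1
11:00 end G → 0
12:30 start D → 1
13:00 end D → 0
14:30 start E → 1
15:00 end E → 0
17:00 start F → 1
17:30 end F → 0
Peak is 2, at 10:30 (C, G).

2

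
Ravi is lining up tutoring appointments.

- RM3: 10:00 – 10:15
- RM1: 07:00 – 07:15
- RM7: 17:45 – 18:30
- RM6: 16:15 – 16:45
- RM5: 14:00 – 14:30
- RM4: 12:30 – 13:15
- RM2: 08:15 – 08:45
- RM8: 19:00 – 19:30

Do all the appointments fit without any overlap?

Sorted by start: RM1, RM2, RM3, RM4, RM5, RM6, RM7, RM8.
RM2 starts after RM1 ends, so RM1 has no further overlaps.
RM3 starts after RM2 ends, so RM2 has no further overlaps.
RM4 starts after RM3 ends, so RM3 has no further overlaps.
RM5 starts after RM4 ends, so RM4 has no further overlaps.
RM6 starts after RM5 ends, so RM5 has no further overlaps.
RM7 starts after RM6 ends, so RM6 has no further overlaps.
RM8 starts after RM7 ends.
Every pair is clear; the schedule has no overlaps.

Yes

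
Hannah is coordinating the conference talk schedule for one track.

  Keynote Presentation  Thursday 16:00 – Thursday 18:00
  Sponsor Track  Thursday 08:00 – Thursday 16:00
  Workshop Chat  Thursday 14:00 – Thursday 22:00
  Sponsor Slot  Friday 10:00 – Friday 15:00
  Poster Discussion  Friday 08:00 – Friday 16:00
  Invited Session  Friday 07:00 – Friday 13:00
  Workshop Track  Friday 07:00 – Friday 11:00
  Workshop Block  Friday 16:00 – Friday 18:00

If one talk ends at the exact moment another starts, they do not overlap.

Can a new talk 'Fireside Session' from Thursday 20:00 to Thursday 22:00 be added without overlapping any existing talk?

No — it overlaps Workshop Chat

Sponsor Track: ends Thursday 16:00 at or before Fireside Session starts Thursday 20:00 → clear.
Workshop Chat: starts Thursday 14:00 before Fireside Session ends Thursday 22:00, and ends Thursday 22:00 after Fireside Session starts Thursday 20:00 → overlap.
Keynote Presentation: ends Thursday 18:00 at or before Fireside Session starts Thursday 20:00 → clear.
Invited Session: starts Friday 07:00 at or after Fireside Session ends Thursday 22:00 → clear.
Workshop Track: starts Friday 07:00 at or after Fireside Session ends Thursday 22:00 → clear.
Poster Discussion: starts Friday 08:00 at or after Fireside Session ends Thursday 22:00 → clear.
Sponsor Slot: starts Friday 10:00 at or after Fireside Session ends Thursday 22:00 → clear.
Workshop Block: starts Friday 16:00 at or after Fireside Session ends Thursday 22:00 → clear.
Fireside Session overlaps Workshop Chat.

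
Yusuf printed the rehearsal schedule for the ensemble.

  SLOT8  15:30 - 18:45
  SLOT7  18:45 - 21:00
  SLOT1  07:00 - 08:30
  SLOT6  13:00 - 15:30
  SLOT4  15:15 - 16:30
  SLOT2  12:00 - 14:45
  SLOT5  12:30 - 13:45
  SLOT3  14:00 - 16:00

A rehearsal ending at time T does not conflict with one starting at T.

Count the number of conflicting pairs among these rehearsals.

Sorted by start: SLOT1, SLOT2, SLOT5, SLOT6, SLOT3, SLOT4, SLOT8, SLOT7.
SLOT2 starts after SLOT1 ends; SLOT1 is clear from here.
SLOT5 starts before SLOT2 ends → SLOT2 and SLOT5 overlap.
SLOT6 starts before SLOT2 ends → SLOT2 and SLOT6 overlap.
SLOT3 starts before SLOT2 ends → SLOT2 and SLOT3 overlap.
SLOT4 starts after SLOT2 ends; SLOT2 is clear from here.
SLOT6 starts before SLOT5 ends → SLOT5 and SLOT6 overlap.
SLOT3 starts after SLOT5 ends; SLOT5 is clear from here.
SLOT3 starts before SLOT6 ends → SLOT6 and SLOT3 overlap.
SLOT4 starts before SLOT6 ends → SLOT6 and SLOT4 overlap.
SLOT8 starts exactly when SLOT6 ends (back-to-back, no overlap); SLOT6 is clear from here.
SLOT4 starts before SLOT3 ends → SLOT3 and SLOT4 overlap.
SLOT8 starts before SLOT3 ends → SLOT3 and SLOT8 overlap.
SLOT7 starts after SLOT3 ends.
SLOT8 starts before SLOT4 ends → SLOT4 and SLOT8 overlap.
SLOT7 starts after SLOT4 ends.
SLOT7 starts exactly when SLOT8 ends (back-to-back, no overlap).
Overlapping pairs: SLOT2 & SLOT3, SLOT2 & SLOT5, SLOT2 & SLOT6, SLOT3 & SLOT4, SLOT3 & SLOT6, SLOT3 & SLOT8, SLOT4 & SLOT6, SLOT4 & SLOT8, SLOT5 & SLOT6 — 9 in total.

9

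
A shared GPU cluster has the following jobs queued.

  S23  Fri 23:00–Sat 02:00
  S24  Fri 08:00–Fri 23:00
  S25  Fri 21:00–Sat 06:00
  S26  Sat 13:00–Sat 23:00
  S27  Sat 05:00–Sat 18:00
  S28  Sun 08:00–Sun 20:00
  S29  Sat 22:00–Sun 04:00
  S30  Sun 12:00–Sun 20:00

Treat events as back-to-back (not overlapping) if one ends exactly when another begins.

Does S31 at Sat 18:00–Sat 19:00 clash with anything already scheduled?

S24: ends Fri 23:00 at or before S31 starts Sat 18:00 → clear.
S25: ends Sat 06:00 at or before S31 starts Sat 18:00 → clear.
S23: ends Sat 02:00 at or before S31 starts Sat 18:00 → clear.
S27: ends Sat 18:00 at or before S31 starts Sat 18:00 → clear.
S26: starts Sat 13:00 before S31 ends Sat 19:00, and ends Sat 23:00 after S31 starts Sat 18:00 → overlap.
S29: starts Sat 22:00 at or after S31 ends Sat 19:00 → clear.
S28: starts Sun 08:00 at or after S31 ends Sat 19:00 → clear.
S30: starts Sun 12:00 at or after S31 ends Sat 19:00 → clear.
S31 overlaps S26.

Yes — it overlaps S26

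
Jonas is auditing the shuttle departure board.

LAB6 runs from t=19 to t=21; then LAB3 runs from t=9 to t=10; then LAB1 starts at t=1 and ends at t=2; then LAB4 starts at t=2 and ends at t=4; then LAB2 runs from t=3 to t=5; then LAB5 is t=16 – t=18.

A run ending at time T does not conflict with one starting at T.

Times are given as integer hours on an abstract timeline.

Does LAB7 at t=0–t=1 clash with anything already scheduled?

LAB1: starts t=1 at or after LAB7 ends t=1 → clear.
LAB4: starts t=2 at or after LAB7 ends t=1 → clear.
LAB2: starts t=3 at or after LAB7 ends t=1 → clear.
LAB3: starts t=9 at or after LAB7 ends t=1 → clear.
LAB5: starts t=16 at or after LAB7 ends t=1 → clear.
LAB6: starts t=19 at or after LAB7 ends t=1 → clear.

No — it doesn't clash with anything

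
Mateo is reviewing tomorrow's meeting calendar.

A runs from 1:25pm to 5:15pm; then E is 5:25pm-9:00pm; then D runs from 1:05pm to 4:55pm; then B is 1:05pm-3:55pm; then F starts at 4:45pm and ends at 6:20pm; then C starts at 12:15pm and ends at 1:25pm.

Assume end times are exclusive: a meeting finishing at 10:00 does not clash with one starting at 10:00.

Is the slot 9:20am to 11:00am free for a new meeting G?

C: starts 12:15pm at or after G ends 11:00am → clear.
B: starts 1:05pm at or after G ends 11:00am → clear.
D: starts 1:05pm at or after G ends 11:00am → clear.
A: starts 1:25pm at or after G ends 11:00am → clear.
F: starts 4:45pm at or after G ends 11:00am → clear.
E: starts 5:25pm at or after G ends 11:00am → clear.

Yes — the slot is free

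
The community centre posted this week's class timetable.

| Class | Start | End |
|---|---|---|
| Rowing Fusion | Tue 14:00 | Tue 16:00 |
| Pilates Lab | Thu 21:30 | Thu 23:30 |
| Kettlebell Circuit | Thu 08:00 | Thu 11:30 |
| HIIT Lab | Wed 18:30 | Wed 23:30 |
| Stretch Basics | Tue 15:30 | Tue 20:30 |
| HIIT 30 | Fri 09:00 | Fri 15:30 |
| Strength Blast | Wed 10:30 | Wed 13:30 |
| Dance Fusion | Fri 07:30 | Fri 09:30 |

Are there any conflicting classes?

Yes

Check each pair: they overlap iff neither finishes before the other starts.
Sorted by start: Rowing Fusion, Stretch Basics, Strength Blast, HIIT Lab, Kettlebell Circuit, Pilates Lab, Dance Fusion, HIIT 30.
Stretch Basics starts before Rowing Fusion ends → Rowing Fusion and Stretch Basics overlap.
That's a conflict, so the schedule is not conflict-free.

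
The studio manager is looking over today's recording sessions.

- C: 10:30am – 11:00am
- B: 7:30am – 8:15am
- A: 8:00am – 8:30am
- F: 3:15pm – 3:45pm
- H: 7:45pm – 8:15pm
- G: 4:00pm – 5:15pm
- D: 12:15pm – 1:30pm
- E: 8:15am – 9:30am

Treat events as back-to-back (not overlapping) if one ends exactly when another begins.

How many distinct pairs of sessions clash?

Check each pair: they overlap iff neither finishes before the other starts.
Sorted by start: B, A, E, C, D, F, G, H.
A starts before B ends → B and A overlap.
E starts exactly when B ends (back-to-back, no overlap), so B has no further overlaps.
E starts before A ends → A and E overlap.
C starts after A ends, so A has no further overlaps.
C starts after E ends, so E has no further overlaps.
D starts after C ends, so C has no further overlaps.
F starts after D ends, so D has no further overlaps.
G starts after F ends, so F has no further overlaps.
H starts after G ends.
Overlapping pairs: A & B, A & E — 2 in total.

2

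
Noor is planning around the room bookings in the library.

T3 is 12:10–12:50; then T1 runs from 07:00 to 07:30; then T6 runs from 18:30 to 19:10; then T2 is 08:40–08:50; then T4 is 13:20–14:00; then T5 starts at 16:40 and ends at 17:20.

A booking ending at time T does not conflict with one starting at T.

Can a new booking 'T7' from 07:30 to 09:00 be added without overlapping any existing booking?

No — it overlaps T2

T1: ends 07:30 at or before T7 starts 07:30 → clear.
T2: starts 08:40 before T7 ends 09:00, and ends 08:50 after T7 starts 07:30 → overlap.
T3: starts 12:10 at or after T7 ends 09:00 → clear.
T4: starts 13:20 at or after T7 ends 09:00 → clear.
T5: starts 16:40 at or after T7 ends 09:00 → clear.
T6: starts 18:30 at or after T7 ends 09:00 → clear.
T7 overlaps T2.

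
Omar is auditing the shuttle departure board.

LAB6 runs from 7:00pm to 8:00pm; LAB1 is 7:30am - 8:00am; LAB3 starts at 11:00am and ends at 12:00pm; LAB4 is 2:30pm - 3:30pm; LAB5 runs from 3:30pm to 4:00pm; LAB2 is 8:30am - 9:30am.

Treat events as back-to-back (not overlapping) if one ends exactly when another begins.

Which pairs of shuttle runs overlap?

no conflicts

Sorted by start: LAB1, LAB2, LAB3, LAB4, LAB5, LAB6.
LAB2 starts after LAB1 ends; LAB1 is clear from here.
LAB3 starts after LAB2 ends; LAB2 is clear from here.
LAB4 starts after LAB3 ends; LAB3 is clear from here.
LAB5 starts exactly when LAB4 ends (back-to-back, no overlap); LAB4 is clear from here.
LAB6 starts after LAB5 ends.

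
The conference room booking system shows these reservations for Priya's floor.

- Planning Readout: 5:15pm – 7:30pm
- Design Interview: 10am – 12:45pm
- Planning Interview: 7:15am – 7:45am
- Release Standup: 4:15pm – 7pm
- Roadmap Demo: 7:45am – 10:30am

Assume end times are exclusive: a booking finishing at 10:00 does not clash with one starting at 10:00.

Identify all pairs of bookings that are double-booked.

Design Interview & Roadmap Demo, Planning Readout & Release Standup

Sorted by start: Planning Interview, Roadmap Demo, Design Interview, Release Standup, Planning Readout.
Roadmap Demo starts exactly when Planning Interview ends (back-to-back, no overlap) — done with Planning Interview.
Design Interview starts before Roadmap Demo ends → Roadmap Demo and Design Interview overlap.
Release Standup starts after Roadmap Demo ends — done with Roadmap Demo.
Release Standup starts after Design Interview ends — done with Design Interview.
Planning Readout starts before Release Standup ends → Release Standup and Planning Readout overlap.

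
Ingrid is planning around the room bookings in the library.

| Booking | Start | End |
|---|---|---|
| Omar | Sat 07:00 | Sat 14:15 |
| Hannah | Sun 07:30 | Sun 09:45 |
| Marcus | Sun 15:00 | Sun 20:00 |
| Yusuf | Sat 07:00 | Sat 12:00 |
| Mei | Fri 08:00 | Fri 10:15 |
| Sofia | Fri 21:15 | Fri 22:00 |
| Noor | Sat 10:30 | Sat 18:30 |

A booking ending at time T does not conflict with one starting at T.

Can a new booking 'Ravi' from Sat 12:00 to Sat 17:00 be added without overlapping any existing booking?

No — it overlaps Noor, Omar

Mei: ends Fri 10:15 at or before Ravi starts Sat 12:00 → clear.
Sofia: ends Fri 22:00 at or before Ravi starts Sat 12:00 → clear.
Yusuf: ends Sat 12:00 at or before Ravi starts Sat 12:00 → clear.
Omar: starts Sat 07:00 before Ravi ends Sat 17:00, and ends Sat 14:15 after Ravi starts Sat 12:00 → overlap.
Noor: starts Sat 10:30 before Ravi ends Sat 17:00, and ends Sat 18:30 after Ravi starts Sat 12:00 → overlap.
Hannah: starts Sun 07:30 at or after Ravi ends Sat 17:00 → clear.
Marcus: starts Sun 15:00 at or after Ravi ends Sat 17:00 → clear.
Ravi overlaps Omar, Noor.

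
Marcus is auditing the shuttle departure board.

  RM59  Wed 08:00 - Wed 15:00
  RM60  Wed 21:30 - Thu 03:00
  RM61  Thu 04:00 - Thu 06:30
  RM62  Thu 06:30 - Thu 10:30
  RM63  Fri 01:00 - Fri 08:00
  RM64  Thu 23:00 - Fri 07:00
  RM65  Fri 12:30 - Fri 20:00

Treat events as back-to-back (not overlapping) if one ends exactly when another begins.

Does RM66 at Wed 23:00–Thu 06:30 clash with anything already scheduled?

RM59: ends Wed 15:00 at or before RM66 starts Wed 23:00 → clear.
RM60: starts Wed 21:30 before RM66 ends Thu 06:30, and ends Thu 03:00 after RM66 starts Wed 23:00 → overlap.
RM61: starts Thu 04:00 before RM66 ends Thu 06:30, and ends Thu 06:30 after RM66 starts Wed 23:00 → overlap.
RM62: starts Thu 06:30 at or after RM66 ends Thu 06:30 → clear.
RM64: starts Thu 23:00 at or after RM66 ends Thu 06:30 → clear.
RM63: starts Fri 01:00 at or after RM66 ends Thu 06:30 → clear.
RM65: starts Fri 12:30 at or after RM66 ends Thu 06:30 → clear.
RM66 overlaps RM60, RM61.

Yes — it overlaps RM60, RM61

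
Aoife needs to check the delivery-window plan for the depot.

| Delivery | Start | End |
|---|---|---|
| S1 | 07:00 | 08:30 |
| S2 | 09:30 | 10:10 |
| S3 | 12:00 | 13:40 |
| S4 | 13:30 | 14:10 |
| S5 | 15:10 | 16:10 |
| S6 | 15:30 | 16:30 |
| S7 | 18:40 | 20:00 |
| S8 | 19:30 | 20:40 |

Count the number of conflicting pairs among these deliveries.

Check each pair: they overlap iff neither finishes before the other starts.
Sorted by start: S1, S2, S3, S4, S5, S6, S7, S8.
S2 starts after S1 ends — done with S1.
S3 starts after S2 ends — done with S2.
S4 starts before S3 ends → S3 and S4 overlap.
S5 starts after S3 ends — done with S3.
S5 starts after S4 ends — done with S4.
S6 starts before S5 ends → S5 and S6 overlap.
S7 starts after S5 ends — done with S5.
S7 starts after S6 ends — done with S6.
S8 starts before S7 ends → S7 and S8 overlap.
Overlapping pairs: S3 & S4, S5 & S6, S7 & S8 — 3 in total.

3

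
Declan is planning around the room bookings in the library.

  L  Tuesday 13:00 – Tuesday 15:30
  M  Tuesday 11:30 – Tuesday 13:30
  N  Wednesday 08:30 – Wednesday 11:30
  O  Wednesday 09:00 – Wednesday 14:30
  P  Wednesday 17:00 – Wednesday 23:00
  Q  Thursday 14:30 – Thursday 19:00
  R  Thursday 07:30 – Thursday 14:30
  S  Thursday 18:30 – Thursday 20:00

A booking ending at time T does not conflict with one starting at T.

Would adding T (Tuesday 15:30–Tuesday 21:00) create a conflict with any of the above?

No — it doesn't clash with anything

M: ends Tuesday 13:30 at or before T starts Tuesday 15:30 → clear.
L: ends Tuesday 15:30 at or before T starts Tuesday 15:30 → clear.
N: starts Wednesday 08:30 at or after T ends Tuesday 21:00 → clear.
O: starts Wednesday 09:00 at or after T ends Tuesday 21:00 → clear.
P: starts Wednesday 17:00 at or after T ends Tuesday 21:00 → clear.
R: starts Thursday 07:30 at or after T ends Tuesday 21:00 → clear.
Q: starts Thursday 14:30 at or after T ends Tuesday 21:00 → clear.
S: starts Thursday 18:30 at or after T ends Tuesday 21:00 → clear.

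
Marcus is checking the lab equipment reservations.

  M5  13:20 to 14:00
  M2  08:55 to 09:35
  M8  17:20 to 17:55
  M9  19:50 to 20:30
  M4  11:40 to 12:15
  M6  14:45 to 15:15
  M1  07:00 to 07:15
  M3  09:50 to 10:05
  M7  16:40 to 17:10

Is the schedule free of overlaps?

Check each pair: they overlap iff neither finishes before the other starts.
Sorted by start: M1, M2, M3, M4, M5, M6, M7, M8, M9.
M2 starts after M1 ends, so nothing later overlaps M1 either.
M3 starts after M2 ends, so nothing later overlaps M2 either.
M4 starts after M3 ends, so nothing later overlaps M3 either.
M5 starts after M4 ends, so nothing later overlaps M4 either.
M6 starts after M5 ends, so nothing later overlaps M5 either.
M7 starts after M6 ends, so nothing later overlaps M6 either.
M8 starts after M7 ends, so nothing later overlaps M7 either.
M9 starts after M8 ends.
Every pair is clear; the schedule has no overlaps.

Yes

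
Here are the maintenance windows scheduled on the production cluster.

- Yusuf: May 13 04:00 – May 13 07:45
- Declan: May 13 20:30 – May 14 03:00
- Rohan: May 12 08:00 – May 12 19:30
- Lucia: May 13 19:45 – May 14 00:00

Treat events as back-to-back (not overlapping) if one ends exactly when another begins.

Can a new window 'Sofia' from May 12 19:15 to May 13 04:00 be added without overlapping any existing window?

Rohan: starts May 12 08:00 before Sofia ends May 13 04:00, and ends May 12 19:30 after Sofia starts May 12 19:15 → overlap.
Yusuf: starts May 13 04:00 at or after Sofia ends May 13 04:00 → clear.
Lucia: starts May 13 19:45 at or after Sofia ends May 13 04:00 → clear.
Declan: starts May 13 20:30 at or after Sofia ends May 13 04:00 → clear.
Sofia overlaps Rohan.

No — it overlaps Rohan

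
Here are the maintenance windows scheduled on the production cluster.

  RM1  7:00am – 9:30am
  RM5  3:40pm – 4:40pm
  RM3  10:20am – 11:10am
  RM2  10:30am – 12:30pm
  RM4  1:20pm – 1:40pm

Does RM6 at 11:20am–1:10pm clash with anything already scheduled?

RM1: ends 9:30am at or before RM6 starts 11:20am → clear.
RM3: ends 11:10am at or before RM6 starts 11:20am → clear.
RM2: starts 10:30am before RM6 ends 1:10pm, and ends 12:30pm after RM6 starts 11:20am → overlap.
RM4: starts 1:20pm at or after RM6 ends 1:10pm → clear.
RM5: starts 3:40pm at or after RM6 ends 1:10pm → clear.
RM6 overlaps RM2.

Yes — it overlaps RM2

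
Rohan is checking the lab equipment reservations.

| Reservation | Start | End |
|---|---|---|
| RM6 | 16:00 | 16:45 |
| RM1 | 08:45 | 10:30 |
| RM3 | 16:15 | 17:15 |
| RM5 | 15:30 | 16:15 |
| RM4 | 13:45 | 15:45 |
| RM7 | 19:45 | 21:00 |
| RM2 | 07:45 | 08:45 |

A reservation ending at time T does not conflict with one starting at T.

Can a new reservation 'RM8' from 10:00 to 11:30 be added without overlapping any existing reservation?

No — it overlaps RM1

RM2: ends 08:45 at or before RM8 starts 10:00 → clear.
RM1: starts 08:45 before RM8 ends 11:30, and ends 10:30 after RM8 starts 10:00 → overlap.
RM4: starts 13:45 at or after RM8 ends 11:30 → clear.
RM5: starts 15:30 at or after RM8 ends 11:30 → clear.
RM6: starts 16:00 at or after RM8 ends 11:30 → clear.
RM3: starts 16:15 at or after RM8 ends 11:30 → clear.
RM7: starts 19:45 at or after RM8 ends 11:30 → clear.
RM8 overlaps RM1.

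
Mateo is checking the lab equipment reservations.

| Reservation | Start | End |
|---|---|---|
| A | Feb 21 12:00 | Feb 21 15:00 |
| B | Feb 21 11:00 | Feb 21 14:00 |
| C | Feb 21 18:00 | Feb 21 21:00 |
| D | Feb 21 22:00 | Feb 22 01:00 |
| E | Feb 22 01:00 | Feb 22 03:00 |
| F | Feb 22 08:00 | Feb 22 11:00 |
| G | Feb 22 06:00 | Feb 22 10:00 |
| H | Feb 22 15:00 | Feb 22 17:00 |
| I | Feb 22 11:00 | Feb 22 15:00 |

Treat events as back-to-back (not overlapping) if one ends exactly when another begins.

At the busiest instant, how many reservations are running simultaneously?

2

Sort all start/end points and keep a running count:
Feb 21 11:00 start B → 1
Feb 21 12:00 start A → 2
Feb 21 14:00 end B → 1
Feb 21 15:00 end A → 0
Feb 21 18:00 start C → 1
Feb 21 21:00 end C → 0
Feb 21 22:00 start D → 1
Feb 22 01:00 end D → 0
Feb 22 01:00 start E → 1
Feb 22 03:00 end E → 0
Feb 22 06:00 start G → 1
Feb 22 08:00 start F → 2
Feb 22 10:00 end G → 1
Feb 22 11:00 end F → 0
Feb 22 11:00 start I → 1
Feb 22 15:00 end I → 0
Feb 22 15:00 start H → 1
Feb 22 17:00 end H → 0
Peak is 2, at Feb 21 12:00 (A, B).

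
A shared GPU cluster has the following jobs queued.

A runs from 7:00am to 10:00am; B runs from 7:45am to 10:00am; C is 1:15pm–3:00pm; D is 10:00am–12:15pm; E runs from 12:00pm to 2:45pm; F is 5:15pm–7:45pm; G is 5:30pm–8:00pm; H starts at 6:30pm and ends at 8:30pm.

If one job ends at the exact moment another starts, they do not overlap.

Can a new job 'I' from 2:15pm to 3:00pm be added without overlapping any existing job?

No — it overlaps C, E

A: ends 10:00am at or before I starts 2:15pm → clear.
B: ends 10:00am at or before I starts 2:15pm → clear.
D: ends 12:15pm at or before I starts 2:15pm → clear.
E: starts 12:00pm before I ends 3:00pm, and ends 2:45pm after I starts 2:15pm → overlap.
C: starts 1:15pm before I ends 3:00pm, and ends 3:00pm after I starts 2:15pm → overlap.
F: starts 5:15pm at or after I ends 3:00pm → clear.
G: starts 5:30pm at or after I ends 3:00pm → clear.
H: starts 6:30pm at or after I ends 3:00pm → clear.
I overlaps C, E.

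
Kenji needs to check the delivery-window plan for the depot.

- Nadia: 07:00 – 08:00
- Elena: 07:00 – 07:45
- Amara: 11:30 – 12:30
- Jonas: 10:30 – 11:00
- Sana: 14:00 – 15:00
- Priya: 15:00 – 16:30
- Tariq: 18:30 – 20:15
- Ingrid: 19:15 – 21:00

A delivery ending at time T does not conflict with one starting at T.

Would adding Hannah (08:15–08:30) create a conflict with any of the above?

No — it doesn't clash with anything

Nadia: ends 08:00 at or before Hannah starts 08:15 → clear.
Elena: ends 07:45 at or before Hannah starts 08:15 → clear.
Jonas: starts 10:30 at or after Hannah ends 08:30 → clear.
Amara: starts 11:30 at or after Hannah ends 08:30 → clear.
Sana: starts 14:00 at or after Hannah ends 08:30 → clear.
Priya: starts 15:00 at or after Hannah ends 08:30 → clear.
Tariq: starts 18:30 at or after Hannah ends 08:30 → clear.
Ingrid: starts 19:15 at or after Hannah ends 08:30 → clear.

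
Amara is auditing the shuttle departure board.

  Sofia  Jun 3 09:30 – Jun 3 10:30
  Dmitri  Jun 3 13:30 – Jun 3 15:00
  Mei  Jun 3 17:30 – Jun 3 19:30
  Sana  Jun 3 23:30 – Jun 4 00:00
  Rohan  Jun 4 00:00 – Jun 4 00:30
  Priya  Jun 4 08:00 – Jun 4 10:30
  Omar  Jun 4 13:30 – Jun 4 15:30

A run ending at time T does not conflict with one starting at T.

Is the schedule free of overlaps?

Two intervals overlap when each starts before the other ends.
Sorted by start: Sofia, Dmitri, Mei, Sana, Rohan, Priya, Omar.
Dmitri starts after Sofia ends; Sofia is clear from here.
Mei starts after Dmitri ends; Dmitri is clear from here.
Sana starts after Mei ends; Mei is clear from here.
Rohan starts exactly when Sana ends (back-to-back, no overlap); Sana is clear from here.
Priya starts after Rohan ends; Rohan is clear from here.
Omar starts after Priya ends.
Every pair is clear; the schedule has no overlaps.

Yes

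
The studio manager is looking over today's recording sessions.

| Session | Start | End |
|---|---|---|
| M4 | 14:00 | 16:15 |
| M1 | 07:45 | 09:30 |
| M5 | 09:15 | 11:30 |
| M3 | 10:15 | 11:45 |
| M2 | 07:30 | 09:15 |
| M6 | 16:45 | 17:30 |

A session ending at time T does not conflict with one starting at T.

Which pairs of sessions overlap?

M1 & M2, M1 & M5, M3 & M5

Sorted by start: M2, M1, M5, M3, M4, M6.
M1 starts before M2 ends → M2 and M1 overlap.
M5 starts exactly when M2 ends (back-to-back, no overlap) — done with M2.
M5 starts before M1 ends → M1 and M5 overlap.
M3 starts after M1 ends — done with M1.
M3 starts before M5 ends → M5 and M3 overlap.
M4 starts after M5 ends — done with M5.
M4 starts after M3 ends — done with M3.
M6 starts after M4 ends.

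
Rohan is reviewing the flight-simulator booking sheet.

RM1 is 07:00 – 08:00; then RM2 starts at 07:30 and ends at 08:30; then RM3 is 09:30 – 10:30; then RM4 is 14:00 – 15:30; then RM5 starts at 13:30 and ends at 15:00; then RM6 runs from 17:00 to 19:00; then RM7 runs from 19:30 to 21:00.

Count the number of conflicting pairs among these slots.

Sorted by start: RM1, RM2, RM3, RM5, RM4, RM6, RM7.
RM2 starts before RM1 ends → RM1 and RM2 overlap.
RM3 starts after RM1 ends — done with RM1.
RM3 starts after RM2 ends — done with RM2.
RM5 starts after RM3 ends — done with RM3.
RM4 starts before RM5 ends → RM5 and RM4 overlap.
RM6 starts after RM5 ends — done with RM5.
RM6 starts after RM4 ends — done with RM4.
RM7 starts after RM6 ends.
Overlapping pairs: RM1 & RM2, RM4 & RM5 — 2 in total.

2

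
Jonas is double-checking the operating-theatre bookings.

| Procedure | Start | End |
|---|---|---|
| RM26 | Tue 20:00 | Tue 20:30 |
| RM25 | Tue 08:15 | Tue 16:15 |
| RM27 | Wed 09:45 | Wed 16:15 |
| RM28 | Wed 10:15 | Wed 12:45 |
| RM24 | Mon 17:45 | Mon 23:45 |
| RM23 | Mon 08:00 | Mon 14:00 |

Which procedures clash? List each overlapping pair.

Two intervals overlap when each starts before the other ends.
Sorted by start: RM23, RM24, RM25, RM26, RM27, RM28.
RM24 starts after RM23 ends — done with RM23.
RM25 starts after RM24 ends — done with RM24.
RM26 starts after RM25 ends — done with RM25.
RM27 starts after RM26 ends — done with RM26.
RM28 starts before RM27 ends → RM27 and RM28 overlap.

RM27 & RM28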